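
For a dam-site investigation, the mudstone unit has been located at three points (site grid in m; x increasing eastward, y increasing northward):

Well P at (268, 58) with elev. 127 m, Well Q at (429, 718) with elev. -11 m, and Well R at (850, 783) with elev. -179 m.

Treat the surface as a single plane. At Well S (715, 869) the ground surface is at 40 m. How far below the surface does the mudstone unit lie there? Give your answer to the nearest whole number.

Two edge vectors: Well P→Well Q = (161, 660, -138), Well P→Well R = (582, 725, -306).
Normal n = (Well P→Well Q) × (Well P→Well R) = (-101910, -31050, -267395).
So ∂z/∂x = −n_x/n_z = −0.38112 and ∂z/∂y = −n_y/n_z = −0.11612.
Intercept c from Well P: 127 + 102.14 + 6.73 = 235.88.
At (715, 869): z_contact = −272.5 − 100.9 + 235.88 = -137.5 m.
Depth below ground = 40 − (-137.5) = 178 m.

178 m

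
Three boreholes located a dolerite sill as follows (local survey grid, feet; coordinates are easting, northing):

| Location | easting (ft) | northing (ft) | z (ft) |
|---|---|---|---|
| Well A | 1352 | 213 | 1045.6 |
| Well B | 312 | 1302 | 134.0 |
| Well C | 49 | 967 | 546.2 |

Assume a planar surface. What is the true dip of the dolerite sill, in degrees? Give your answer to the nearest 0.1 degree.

Let the plane be z = a·easting + b·northing + c.
Well B−Well A: −1040a + 1089b = −911.6;  Well C−Well A: −1303a + 754b = −499.4.
Solving gives a = −0.22605, b = −1.05298.
Gradient magnitude |∇z| = √(a² + b²) = √(0.05110 + 1.10877) = 1.07697.
True dip = arctan(1.07697) = 47.1°, dipping toward NNE (azimuth ≈ 012°).

47.1°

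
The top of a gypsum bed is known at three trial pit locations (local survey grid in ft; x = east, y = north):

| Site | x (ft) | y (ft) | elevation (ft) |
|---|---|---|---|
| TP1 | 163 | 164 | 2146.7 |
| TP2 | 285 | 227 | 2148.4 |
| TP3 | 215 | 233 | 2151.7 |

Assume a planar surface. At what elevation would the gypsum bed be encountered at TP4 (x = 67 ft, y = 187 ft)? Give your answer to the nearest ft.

2153 ft

Let the plane be z = a·x + b·y + c.
TP2−TP1: 122a + 63b = 1.7;  TP3−TP1: 52a + 69b = 5.
Solving gives a = −0.03845, b = 0.10144.
Then c = 2146.7 − a·163 − b·164 = 2136.33.
At (67, 187): z = −2.6 + 19.0 + 2136.33 = 2152.7 ft.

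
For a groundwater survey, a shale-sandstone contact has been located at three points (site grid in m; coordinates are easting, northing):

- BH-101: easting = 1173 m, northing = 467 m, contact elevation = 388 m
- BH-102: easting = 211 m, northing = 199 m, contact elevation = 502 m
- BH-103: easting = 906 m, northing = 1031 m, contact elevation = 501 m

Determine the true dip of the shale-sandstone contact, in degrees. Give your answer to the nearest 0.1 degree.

Two edge vectors: BH-101→BH-102 = (-962, -268, 114), BH-101→BH-103 = (-267, 564, 113).
Normal n = (BH-101→BH-102) × (BH-101→BH-103) = (-94580, 78268, -614124).
So ∂z/∂easting = −n_x/n_z = −0.15401 and ∂z/∂northing = −n_y/n_z = 0.12745.
Gradient magnitude |∇z| = √(a² + b²) = √(0.02372 + 0.01624) = 0.19990.
True dip = arctan(0.19990) = 11.3°, dipping toward SE (azimuth ≈ 130°).

11.3°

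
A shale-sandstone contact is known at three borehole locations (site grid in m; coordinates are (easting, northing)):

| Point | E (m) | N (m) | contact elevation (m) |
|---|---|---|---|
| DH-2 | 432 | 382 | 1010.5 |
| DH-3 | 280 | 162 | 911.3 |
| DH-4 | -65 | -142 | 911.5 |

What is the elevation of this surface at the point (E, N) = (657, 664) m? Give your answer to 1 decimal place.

Two edge vectors: DH-2→DH-3 = (-152, -220, -99.2), DH-2→DH-4 = (-497, -524, -99).
Normal n = (DH-2→DH-3) × (DH-2→DH-4) = (-30200.8, 34254.4, -29692).
So ∂z/∂E = −n_x/n_z = −1.01714 and ∂z/∂N = −n_y/n_z = 1.15366.
Intercept c from DH-2: 1010.5 + 439.40 − 440.70 = 1009.21.
At (657, 664): z = −668.3 + 766.0 + 1009.21 = 1107.0 m.

1107.0 m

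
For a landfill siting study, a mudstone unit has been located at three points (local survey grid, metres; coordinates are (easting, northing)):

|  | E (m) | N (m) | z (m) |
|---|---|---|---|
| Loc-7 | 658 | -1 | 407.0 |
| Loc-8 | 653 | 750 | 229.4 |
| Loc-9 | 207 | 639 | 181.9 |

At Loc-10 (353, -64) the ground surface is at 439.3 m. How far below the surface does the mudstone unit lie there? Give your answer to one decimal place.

67.8 m

Let the plane be z = a·E + b·N + c.
Loc-8−Loc-7: −5a + 751b = −177.6;  Loc-9−Loc-7: −451a + 640b = −225.1.
Solving gives a = 0.16508, b = −0.23539.
Then c = 407 − a·658 − b·-1 = 298.14.
At (353, -64): z_contact = 58.27 + 15.06 + 298.14 = 371.48 m.
Depth below ground = 439.3 − 371.48 = 67.8 m.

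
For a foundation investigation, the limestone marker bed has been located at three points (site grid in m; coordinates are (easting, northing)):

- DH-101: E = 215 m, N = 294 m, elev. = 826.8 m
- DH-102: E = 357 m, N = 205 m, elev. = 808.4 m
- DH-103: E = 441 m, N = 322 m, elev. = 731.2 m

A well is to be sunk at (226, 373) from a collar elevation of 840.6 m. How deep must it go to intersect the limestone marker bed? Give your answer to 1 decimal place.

Let the plane be z = a·E + b·N + c.
DH-102−DH-101: 142a − 89b = −18.4;  DH-103−DH-101: 226a + 28b = −95.6.
Solving gives a = −0.37458, b = −0.39090.
Then c = 826.8 − a·215 − b·294 = 1022.26.
At (226, 373): z_contact = −84.65 − 145.81 + 1022.26 = 791.80 m.
Depth below ground = 840.6 − 791.80 = 48.8 m.

48.8 m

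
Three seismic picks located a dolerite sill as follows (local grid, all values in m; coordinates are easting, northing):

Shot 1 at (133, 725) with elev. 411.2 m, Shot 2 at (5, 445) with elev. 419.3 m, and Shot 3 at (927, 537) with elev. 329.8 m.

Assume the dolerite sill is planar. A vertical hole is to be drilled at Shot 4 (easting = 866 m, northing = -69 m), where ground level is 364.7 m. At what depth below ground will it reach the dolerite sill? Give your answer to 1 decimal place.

38.7 m

Two edge vectors: Shot 1→Shot 2 = (-128, -280, 8.1), Shot 1→Shot 3 = (794, -188, -81.4).
Normal n = (Shot 1→Shot 2) × (Shot 1→Shot 3) = (24314.8, -3987.8, 246384).
So ∂z/∂easting = −n_x/n_z = −0.09869 and ∂z/∂northing = −n_y/n_z = 0.01619.
Intercept c from Shot 1: 411.2 + 13.13 − 11.73 = 412.59.
At (866, -69): z_contact = −85.46 − 1.12 + 412.59 = 326.01 m.
Depth below ground = 364.7 − 326.01 = 38.7 m.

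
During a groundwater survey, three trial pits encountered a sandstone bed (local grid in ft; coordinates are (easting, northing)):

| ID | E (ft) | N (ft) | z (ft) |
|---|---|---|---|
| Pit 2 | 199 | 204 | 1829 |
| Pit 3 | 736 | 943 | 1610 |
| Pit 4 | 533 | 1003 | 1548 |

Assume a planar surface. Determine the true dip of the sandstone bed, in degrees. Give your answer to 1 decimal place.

24.8°

Two edge vectors: Pit 2→Pit 3 = (537, 739, -219), Pit 2→Pit 4 = (334, 799, -281).
Normal n = (Pit 2→Pit 3) × (Pit 2→Pit 4) = (-32678, 77751, 182237).
So ∂z/∂E = −n_x/n_z = 0.17932 and ∂z/∂N = −n_y/n_z = −0.42665.
Gradient magnitude |∇z| = √(a² + b²) = √(0.03215 + 0.18203) = 0.46280.
True dip = arctan(0.46280) = 24.8°, dipping toward NNW (azimuth ≈ 337°).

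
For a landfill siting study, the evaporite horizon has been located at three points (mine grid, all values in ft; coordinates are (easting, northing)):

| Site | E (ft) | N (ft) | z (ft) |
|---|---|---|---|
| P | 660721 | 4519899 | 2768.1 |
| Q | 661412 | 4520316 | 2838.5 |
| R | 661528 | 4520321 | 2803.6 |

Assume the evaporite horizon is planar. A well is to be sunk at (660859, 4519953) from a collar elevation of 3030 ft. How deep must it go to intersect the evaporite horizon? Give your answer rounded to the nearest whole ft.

269 ft

Two edge vectors: P→Q = (691, 417, 70.4), P→R = (807, 422, 35.5).
Normal n = (P→Q) × (P→R) = (-14905.3, 32282.3, -44917).
So ∂z/∂E = −n_x/n_z = −0.33184095 and ∂z/∂N = −n_y/n_z = 0.71871007.
Intercept c from P: 2768.1 + 219254.29 − 3248496.91 = −3026474.52.
At (660859, 4519953): z_contact = −219300.1 + 3248535.7 − 3026474.52 = 2761.1 ft.
Depth below ground = 3030 − 2761.1 = 269 ft.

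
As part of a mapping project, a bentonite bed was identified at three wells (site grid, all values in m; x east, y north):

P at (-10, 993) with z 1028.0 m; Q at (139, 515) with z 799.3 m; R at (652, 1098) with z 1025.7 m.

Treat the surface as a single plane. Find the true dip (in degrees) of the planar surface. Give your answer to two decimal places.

24.76°

Two edge vectors: P→Q = (149, -478, -228.7), P→R = (662, 105, -2.3).
Normal n = (P→Q) × (P→R) = (25112.9, -151056.7, 332081).
So ∂z/∂x = −n_x/n_z = −0.07562 and ∂z/∂y = −n_y/n_z = 0.45488.
Gradient magnitude |∇z| = √(a² + b²) = √(0.00572 + 0.20691) = 0.46112.
True dip = arctan(0.46112) = 24.76°, dipping toward S (azimuth ≈ 171°).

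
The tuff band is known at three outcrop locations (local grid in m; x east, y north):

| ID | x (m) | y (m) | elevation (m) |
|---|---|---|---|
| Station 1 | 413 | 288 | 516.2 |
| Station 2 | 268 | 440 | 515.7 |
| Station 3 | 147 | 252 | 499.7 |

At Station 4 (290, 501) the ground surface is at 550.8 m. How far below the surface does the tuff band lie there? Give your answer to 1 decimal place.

30.9 m

Two edge vectors: Station 1→Station 2 = (-145, 152, -0.5), Station 1→Station 3 = (-266, -36, -16.5).
Normal n = (Station 1→Station 2) × (Station 1→Station 3) = (-2526, -2259.5, 45652).
So ∂z/∂x = −n_x/n_z = 0.05533 and ∂z/∂y = −n_y/n_z = 0.04949.
Intercept c from Station 1: 516.2 − 22.85 − 14.25 = 479.09.
At (290, 501): z_contact = 16.05 + 24.80 + 479.09 = 519.94 m.
Depth below ground = 550.8 − 519.94 = 30.9 m.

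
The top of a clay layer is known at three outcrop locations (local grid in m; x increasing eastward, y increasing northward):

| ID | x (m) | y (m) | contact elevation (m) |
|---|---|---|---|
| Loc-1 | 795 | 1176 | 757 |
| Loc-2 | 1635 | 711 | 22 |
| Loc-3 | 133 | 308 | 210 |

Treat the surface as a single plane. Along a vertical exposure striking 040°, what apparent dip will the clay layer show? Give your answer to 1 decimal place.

24.8°

Let the plane be z = a·x + b·y + c.
Loc-2−Loc-1: 840a − 465b = −735;  Loc-3−Loc-1: −662a − 868b = −547.
Solving gives a = −0.36996, b = 0.91234.
Unit vector along 040° is (sin 40°, cos 40°) = (0.6428, 0.7660).
Slope in that direction = a·(0.6428) + b·(0.7660) = 0.46109.
Apparent dip = arctan|0.46109| = 24.8° (true dip is 44.6°, so apparent ≤ true as expected).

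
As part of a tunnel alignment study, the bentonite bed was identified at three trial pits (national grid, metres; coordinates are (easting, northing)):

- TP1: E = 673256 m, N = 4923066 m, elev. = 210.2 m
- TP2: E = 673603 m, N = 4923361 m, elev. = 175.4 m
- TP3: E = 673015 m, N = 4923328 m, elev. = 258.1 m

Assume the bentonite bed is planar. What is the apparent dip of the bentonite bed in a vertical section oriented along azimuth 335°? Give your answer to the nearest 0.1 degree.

Let the plane be z = a·E + b·N + c.
TP2−TP1: 347a + 295b = −34.8;  TP3−TP1: −241a + 262b = 47.9.
Solving gives a = −0.14350, b = 0.05083.
Unit vector along 335° is (sin 335°, cos 335°) = (-0.4226, 0.9063).
Slope in that direction = a·(-0.4226) + b·(0.9063) = 0.10671.
Apparent dip = arctan|0.10671| = 6.1° (true dip is 8.7°, so apparent ≤ true as expected).

6.1°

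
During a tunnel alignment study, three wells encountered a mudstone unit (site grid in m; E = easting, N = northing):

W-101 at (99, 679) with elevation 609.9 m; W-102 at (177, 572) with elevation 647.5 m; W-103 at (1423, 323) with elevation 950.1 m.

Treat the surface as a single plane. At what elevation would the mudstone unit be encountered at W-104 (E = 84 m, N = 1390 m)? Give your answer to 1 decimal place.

461.8 m

Let the plane be z = a·E + b·N + c.
W-102−W-101: 78a − 107b = 37.6;  W-103−W-101: 1324a − 356b = 340.2.
Solving gives a = 0.202070, b = −0.204098.
Then c = 609.9 − a·99 − b·679 = 728.48.
At (84, 1390): z = 17.0 − 283.7 + 728.48 = 461.8 m.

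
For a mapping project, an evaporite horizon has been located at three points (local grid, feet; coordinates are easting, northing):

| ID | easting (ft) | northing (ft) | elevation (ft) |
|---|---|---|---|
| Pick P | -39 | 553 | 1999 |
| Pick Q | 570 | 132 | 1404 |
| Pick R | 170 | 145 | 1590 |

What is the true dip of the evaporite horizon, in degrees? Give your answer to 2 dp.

Two edge vectors: Pick P→Pick Q = (609, -421, -595), Pick P→Pick R = (209, -408, -409).
Normal n = (Pick P→Pick Q) × (Pick P→Pick R) = (-70571, 124726, -160483).
So ∂z/∂easting = −n_x/n_z = −0.43974 and ∂z/∂northing = −n_y/n_z = 0.77719.
Gradient magnitude |∇z| = √(a² + b²) = √(0.19337 + 0.60403) = 0.89297.
True dip = arctan(0.89297) = 41.76°, dipping toward SSE (azimuth ≈ 150°).

41.76°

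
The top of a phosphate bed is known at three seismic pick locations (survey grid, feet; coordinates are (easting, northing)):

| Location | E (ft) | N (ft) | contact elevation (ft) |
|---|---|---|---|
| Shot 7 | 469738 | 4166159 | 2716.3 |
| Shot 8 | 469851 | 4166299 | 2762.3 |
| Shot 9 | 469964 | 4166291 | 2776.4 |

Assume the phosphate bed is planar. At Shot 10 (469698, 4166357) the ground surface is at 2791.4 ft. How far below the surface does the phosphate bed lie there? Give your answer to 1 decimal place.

Two edge vectors: Shot 7→Shot 8 = (113, 140, 46), Shot 7→Shot 9 = (226, 132, 60.1).
Normal n = (Shot 7→Shot 8) × (Shot 7→Shot 9) = (2342, 3604.7, -16724).
So ∂z/∂E = −n_x/n_z = 0.140038268 and ∂z/∂N = −n_y/n_z = 0.215540541.
Intercept c from Shot 7: 2716.3 − 65781.30 − 897976.16 = −961041.16.
At (469698, 4166357): z_contact = 65775.69 + 898018.84 − 961041.16 = 2753.38 ft.
Depth below ground = 2791.4 − 2753.38 = 38.0 ft.

38.0 ft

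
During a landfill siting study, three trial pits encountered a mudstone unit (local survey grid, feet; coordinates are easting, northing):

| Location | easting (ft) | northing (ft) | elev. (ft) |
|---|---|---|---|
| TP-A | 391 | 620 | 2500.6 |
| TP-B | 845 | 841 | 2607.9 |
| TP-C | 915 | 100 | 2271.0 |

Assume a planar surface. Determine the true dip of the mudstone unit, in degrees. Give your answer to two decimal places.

Let the plane be z = a·easting + b·northing + c.
TP-B−TP-A: 454a + 221b = 107.3;  TP-C−TP-A: 524a − 520b = −229.6.
Solving gives a = 0.01436, b = 0.45601.
Gradient magnitude |∇z| = √(a² + b²) = √(0.00021 + 0.20795) = 0.45624.
True dip = arctan(0.45624) = 24.52°, dipping toward S (azimuth ≈ 182°).

24.52°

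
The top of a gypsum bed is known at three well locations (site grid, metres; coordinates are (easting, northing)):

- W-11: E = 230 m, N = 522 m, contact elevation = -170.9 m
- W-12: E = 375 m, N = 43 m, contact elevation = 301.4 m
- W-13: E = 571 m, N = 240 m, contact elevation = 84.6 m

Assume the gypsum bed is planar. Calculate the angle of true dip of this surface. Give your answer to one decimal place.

Two edge vectors: W-11→W-12 = (145, -479, 472.3), W-11→W-13 = (341, -282, 255.5).
Normal n = (W-11→W-12) × (W-11→W-13) = (10804.1, 124006.8, 122449).
So ∂z/∂E = −n_x/n_z = −0.08823 and ∂z/∂N = −n_y/n_z = −1.01272.
Gradient magnitude |∇z| = √(a² + b²) = √(0.00779 + 1.02561) = 1.01656.
True dip = arctan(1.01656) = 45.5°, dipping toward N (azimuth ≈ 005°).

45.5°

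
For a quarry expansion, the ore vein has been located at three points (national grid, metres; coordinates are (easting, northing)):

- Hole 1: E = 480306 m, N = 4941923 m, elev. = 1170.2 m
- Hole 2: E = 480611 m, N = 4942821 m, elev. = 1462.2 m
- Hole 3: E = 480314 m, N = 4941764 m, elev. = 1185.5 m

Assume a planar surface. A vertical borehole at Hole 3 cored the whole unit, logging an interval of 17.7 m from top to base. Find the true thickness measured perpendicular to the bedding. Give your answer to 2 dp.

12.02 m

Let the plane be z = a·E + b·N + c.
Hole 2−Hole 1: 305a + 898b = 292;  Hole 3−Hole 1: 8a − 159b = 15.3.
Solving gives a = 1.08061, b = −0.04186.
|∇z| = √(a²+b²) = 1.08142, so dip δ = arctan(1.08142) = 47.24°.
True thickness = vertical thickness × cos δ = 17.7 × cos 47.24° = 12.02 m.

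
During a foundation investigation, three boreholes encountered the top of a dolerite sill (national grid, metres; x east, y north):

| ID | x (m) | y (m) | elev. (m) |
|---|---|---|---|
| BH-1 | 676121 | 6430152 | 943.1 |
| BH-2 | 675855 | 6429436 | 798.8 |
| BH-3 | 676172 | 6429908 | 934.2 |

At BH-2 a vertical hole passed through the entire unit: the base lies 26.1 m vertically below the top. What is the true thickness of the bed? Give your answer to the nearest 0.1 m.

25.0 m

Two edge vectors: BH-1→BH-2 = (-266, -716, -144.3), BH-1→BH-3 = (51, -244, -8.9).
Normal n = (BH-1→BH-2) × (BH-1→BH-3) = (-28836.8, -9726.7, 101420).
So ∂z/∂x = −n_x/n_z = 0.28433 and ∂z/∂y = −n_y/n_z = 0.09591.
|∇z| = √(a²+b²) = 0.30007, so dip δ = arctan(0.30007) = 16.70°.
True thickness = vertical thickness × cos δ = 26.1 × cos 16.70° = 25.0 m.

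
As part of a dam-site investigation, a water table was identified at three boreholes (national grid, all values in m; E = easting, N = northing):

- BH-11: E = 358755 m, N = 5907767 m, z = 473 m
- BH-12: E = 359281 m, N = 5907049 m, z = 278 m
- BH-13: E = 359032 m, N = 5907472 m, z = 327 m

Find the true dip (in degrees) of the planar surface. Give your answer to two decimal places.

50.22°

Two edge vectors: BH-11→BH-12 = (526, -718, -195), BH-11→BH-13 = (277, -295, -146).
Normal n = (BH-11→BH-12) × (BH-11→BH-13) = (47303, 22781, 43716).
So ∂z/∂E = −n_x/n_z = −1.08205 and ∂z/∂N = −n_y/n_z = −0.52111.
Gradient magnitude |∇z| = √(a² + b²) = √(1.17084 + 0.27156) = 1.20100.
True dip = arctan(1.20100) = 50.22°, dipping toward ENE (azimuth ≈ 064°).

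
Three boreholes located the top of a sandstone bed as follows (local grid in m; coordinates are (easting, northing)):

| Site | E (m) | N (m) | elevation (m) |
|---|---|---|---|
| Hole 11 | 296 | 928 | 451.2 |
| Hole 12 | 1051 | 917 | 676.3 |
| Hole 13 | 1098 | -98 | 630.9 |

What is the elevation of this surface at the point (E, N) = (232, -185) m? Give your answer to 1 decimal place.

366.9 m

Let the plane be z = a·E + b·N + c.
Hole 12−Hole 11: 755a − 11b = 225.1;  Hole 13−Hole 11: 802a − 1026b = 179.7.
Solving gives a = 0.298999, b = 0.058574.
Then c = 451.2 − a·296 − b·928 = 308.34.
At (232, -185): z = 69.4 − 10.8 + 308.34 = 366.9 m.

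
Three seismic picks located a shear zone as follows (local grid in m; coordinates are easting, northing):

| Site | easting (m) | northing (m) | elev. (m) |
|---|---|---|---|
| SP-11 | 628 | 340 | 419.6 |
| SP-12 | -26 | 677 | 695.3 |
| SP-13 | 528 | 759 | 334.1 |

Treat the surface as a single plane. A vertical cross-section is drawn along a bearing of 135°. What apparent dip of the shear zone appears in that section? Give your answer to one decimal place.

Let the plane be z = a·easting + b·northing + c.
SP-12−SP-11: −654a + 337b = 275.7;  SP-13−SP-11: −100a + 419b = −85.5.
Solving gives a = −0.60057, b = −0.34739.
Unit vector along 135° is (sin 135°, cos 135°) = (0.7071, -0.7071).
Slope in that direction = a·(0.7071) + b·(-0.7071) = −0.17902.
Apparent dip = arctan|0.17902| = 10.1° (true dip is 34.8°, so apparent ≤ true as expected).

10.1°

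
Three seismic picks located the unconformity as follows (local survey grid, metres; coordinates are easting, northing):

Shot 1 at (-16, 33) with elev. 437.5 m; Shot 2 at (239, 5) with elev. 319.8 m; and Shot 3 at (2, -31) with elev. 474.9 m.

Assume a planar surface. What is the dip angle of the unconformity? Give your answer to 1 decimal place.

42.5°

Two edge vectors: Shot 1→Shot 2 = (255, -28, -117.7), Shot 1→Shot 3 = (18, -64, 37.4).
Normal n = (Shot 1→Shot 2) × (Shot 1→Shot 3) = (-8580, -11655.6, -15816).
So ∂z/∂easting = −n_x/n_z = −0.54249 and ∂z/∂northing = −n_y/n_z = −0.73695.
Gradient magnitude |∇z| = √(a² + b²) = √(0.29429 + 0.54310) = 0.91509.
True dip = arctan(0.91509) = 42.5°, dipping toward NE (azimuth ≈ 036°).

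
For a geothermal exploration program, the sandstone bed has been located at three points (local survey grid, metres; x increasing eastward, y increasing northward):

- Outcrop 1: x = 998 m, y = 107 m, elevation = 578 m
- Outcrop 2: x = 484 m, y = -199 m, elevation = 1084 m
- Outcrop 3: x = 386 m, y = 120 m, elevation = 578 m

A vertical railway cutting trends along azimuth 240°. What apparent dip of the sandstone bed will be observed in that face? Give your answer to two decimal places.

Two edge vectors: Outcrop 1→Outcrop 2 = (-514, -306, 506), Outcrop 1→Outcrop 3 = (-612, 13, 0).
Normal n = (Outcrop 1→Outcrop 2) × (Outcrop 1→Outcrop 3) = (-6578, -309672, -193954).
So ∂z/∂x = −n_x/n_z = −0.03392 and ∂z/∂y = −n_y/n_z = −1.59663.
Unit vector along 240° is (sin 240°, cos 240°) = (-0.8660, -0.5000).
Slope in that direction = a·(-0.8660) + b·(-0.5000) = 0.82768.
Apparent dip = arctan|0.82768| = 39.61° (true dip is 57.9°, so apparent ≤ true as expected).

39.61°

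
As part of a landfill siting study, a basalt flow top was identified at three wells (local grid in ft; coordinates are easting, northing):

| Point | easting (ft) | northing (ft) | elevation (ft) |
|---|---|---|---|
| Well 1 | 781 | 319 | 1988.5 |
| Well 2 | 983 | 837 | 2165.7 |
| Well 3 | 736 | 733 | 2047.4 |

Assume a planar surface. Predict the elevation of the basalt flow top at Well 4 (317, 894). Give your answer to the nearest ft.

Two edge vectors: Well 1→Well 2 = (202, 518, 177.2), Well 1→Well 3 = (-45, 414, 58.9).
Normal n = (Well 1→Well 2) × (Well 1→Well 3) = (-42850.6, -19871.8, 106938).
So ∂z/∂easting = −n_x/n_z = 0.40071 and ∂z/∂northing = −n_y/n_z = 0.18583.
Intercept c from Well 1: 1988.5 − 312.95 − 59.28 = 1616.27.
At (317, 894): z = 127.0 + 166.1 + 1616.27 = 1909.4 ft.

1909 ft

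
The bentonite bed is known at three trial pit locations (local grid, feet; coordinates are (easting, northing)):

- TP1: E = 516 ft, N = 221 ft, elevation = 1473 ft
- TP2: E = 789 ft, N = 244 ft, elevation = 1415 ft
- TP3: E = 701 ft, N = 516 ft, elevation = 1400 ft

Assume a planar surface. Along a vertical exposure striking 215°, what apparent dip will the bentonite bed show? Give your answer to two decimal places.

Let the plane be z = a·E + b·N + c.
TP2−TP1: 273a + 23b = −58;  TP3−TP1: 185a + 295b = −73.
Solving gives a = −0.20229, b = −0.12060.
Unit vector along 215° is (sin 215°, cos 215°) = (-0.5736, -0.8192).
Slope in that direction = a·(-0.5736) + b·(-0.8192) = 0.21482.
Apparent dip = arctan|0.21482| = 12.12° (true dip is 13.3°, so apparent ≤ true as expected).

12.12°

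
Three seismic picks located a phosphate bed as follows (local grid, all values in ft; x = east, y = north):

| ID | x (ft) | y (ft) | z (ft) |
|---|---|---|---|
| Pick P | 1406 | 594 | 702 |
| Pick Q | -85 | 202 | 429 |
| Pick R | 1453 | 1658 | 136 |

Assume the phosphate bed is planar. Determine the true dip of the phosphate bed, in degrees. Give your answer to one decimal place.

Two edge vectors: Pick P→Pick Q = (-1491, -392, -273), Pick P→Pick R = (47, 1064, -566).
Normal n = (Pick P→Pick Q) × (Pick P→Pick R) = (512344, -856737, -1568000).
So ∂z/∂x = −n_x/n_z = 0.32675 and ∂z/∂y = −n_y/n_z = −0.54639.
Gradient magnitude |∇z| = √(a² + b²) = √(0.10677 + 0.29854) = 0.63664.
True dip = arctan(0.63664) = 32.5°, dipping toward NNW (azimuth ≈ 329°).

32.5°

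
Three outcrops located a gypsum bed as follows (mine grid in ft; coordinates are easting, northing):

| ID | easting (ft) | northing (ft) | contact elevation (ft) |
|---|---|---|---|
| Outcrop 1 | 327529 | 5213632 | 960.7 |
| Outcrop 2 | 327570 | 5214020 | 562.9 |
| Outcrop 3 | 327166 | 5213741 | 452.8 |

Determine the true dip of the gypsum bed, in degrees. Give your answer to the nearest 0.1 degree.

57.2°

Two edge vectors: Outcrop 1→Outcrop 2 = (41, 388, -397.8), Outcrop 1→Outcrop 3 = (-363, 109, -507.9).
Normal n = (Outcrop 1→Outcrop 2) × (Outcrop 1→Outcrop 3) = (-153705, 165225.3, 145313).
So ∂z/∂easting = −n_x/n_z = 1.05775 and ∂z/∂northing = −n_y/n_z = −1.13703.
Gradient magnitude |∇z| = √(a² + b²) = √(1.11884 + 1.29284) = 1.55296.
True dip = arctan(1.55296) = 57.2°, dipping toward NW (azimuth ≈ 317°).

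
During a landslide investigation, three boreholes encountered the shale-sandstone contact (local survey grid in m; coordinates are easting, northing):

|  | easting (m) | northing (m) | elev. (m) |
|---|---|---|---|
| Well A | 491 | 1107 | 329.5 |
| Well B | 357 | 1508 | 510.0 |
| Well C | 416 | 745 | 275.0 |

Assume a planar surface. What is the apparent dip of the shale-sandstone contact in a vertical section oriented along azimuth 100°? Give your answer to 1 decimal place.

Let the plane be z = a·easting + b·northing + c.
Well B−Well A: −134a + 401b = 180.5;  Well C−Well A: −75a − 362b = −54.5.
Solving gives a = −0.55338, b = 0.26520.
Unit vector along 100° is (sin 100°, cos 100°) = (0.9848, -0.1736).
Slope in that direction = a·(0.9848) + b·(-0.1736) = −0.59103.
Apparent dip = arctan|0.59103| = 30.6° (true dip is 31.5°, so apparent ≤ true as expected).

30.6°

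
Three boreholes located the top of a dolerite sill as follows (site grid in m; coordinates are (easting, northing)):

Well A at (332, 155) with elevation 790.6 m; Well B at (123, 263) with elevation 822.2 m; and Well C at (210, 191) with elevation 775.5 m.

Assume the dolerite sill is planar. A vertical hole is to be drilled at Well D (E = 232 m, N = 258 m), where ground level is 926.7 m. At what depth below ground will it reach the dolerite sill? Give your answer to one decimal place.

57.3 m

Let the plane be z = a·E + b·N + c.
Well B−Well A: −209a + 108b = 31.6;  Well C−Well A: −122a + 36b = −15.1.
Solving gives a = 0.48981, b = 1.24046.
Then c = 790.6 − a·332 − b·155 = 435.71.
At (232, 258): z_contact = 113.64 + 320.04 + 435.71 = 869.39 m.
Depth below ground = 926.7 − 869.39 = 57.3 m.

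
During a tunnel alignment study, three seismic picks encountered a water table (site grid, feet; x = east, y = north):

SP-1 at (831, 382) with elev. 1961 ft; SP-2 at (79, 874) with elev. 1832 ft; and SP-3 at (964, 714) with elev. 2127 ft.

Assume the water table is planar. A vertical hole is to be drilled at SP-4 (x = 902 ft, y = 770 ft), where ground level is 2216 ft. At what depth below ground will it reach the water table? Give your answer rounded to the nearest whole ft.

Let the plane be z = a·x + b·y + c.
SP-2−SP-1: −752a + 492b = −129;  SP-3−SP-1: 133a + 332b = 166.
Solving gives a = 0.39511, b = 0.34172.
Then c = 1961 − a·831 − b·382 = 1502.13.
At (902, 770): z_contact = 356.4 + 263.1 + 1502.13 = 2121.6 ft.
Depth below ground = 2216 − 2121.6 = 94 ft.

94 ft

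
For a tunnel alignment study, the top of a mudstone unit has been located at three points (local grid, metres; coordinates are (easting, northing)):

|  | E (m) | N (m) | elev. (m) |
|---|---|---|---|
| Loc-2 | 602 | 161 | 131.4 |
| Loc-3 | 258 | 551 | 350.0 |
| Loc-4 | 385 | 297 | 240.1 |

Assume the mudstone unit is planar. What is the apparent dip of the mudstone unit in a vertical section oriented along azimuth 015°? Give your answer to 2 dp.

9.63°

Let the plane be z = a·E + b·N + c.
Loc-3−Loc-2: −344a + 390b = 218.6;  Loc-4−Loc-2: −217a + 136b = 108.7.
Solving gives a = −0.33460, b = 0.26538.
Unit vector along 015° is (sin 15°, cos 15°) = (0.2588, 0.9659).
Slope in that direction = a·(0.2588) + b·(0.9659) = 0.16973.
Apparent dip = arctan|0.16973| = 9.63° (true dip is 23.1°, so apparent ≤ true as expected).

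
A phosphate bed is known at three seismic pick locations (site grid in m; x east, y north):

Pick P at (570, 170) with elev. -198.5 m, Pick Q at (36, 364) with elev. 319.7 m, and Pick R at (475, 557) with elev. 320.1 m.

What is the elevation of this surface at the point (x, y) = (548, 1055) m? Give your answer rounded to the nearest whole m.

Let the plane be z = a·x + b·y + c.
Pick Q−Pick P: −534a + 194b = 518.2;  Pick R−Pick P: −95a + 387b = 518.6.
Solving gives a = −0.53093, b = 1.20972.
Then c = -198.5 − a·570 − b·170 = −101.53.
At (548, 1055): z = −290.9 + 1276.3 − 101.53 = 883.8 m.

884 m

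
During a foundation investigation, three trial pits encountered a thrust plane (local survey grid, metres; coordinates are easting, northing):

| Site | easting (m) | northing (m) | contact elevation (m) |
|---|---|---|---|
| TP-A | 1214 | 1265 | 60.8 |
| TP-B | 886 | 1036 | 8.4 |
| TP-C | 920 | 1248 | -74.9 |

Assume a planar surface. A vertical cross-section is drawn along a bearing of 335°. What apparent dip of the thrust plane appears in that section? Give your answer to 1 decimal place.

Two edge vectors: TP-A→TP-B = (-328, -229, -52.4), TP-A→TP-C = (-294, -17, -135.7).
Normal n = (TP-A→TP-B) × (TP-A→TP-C) = (30184.5, -29104, -61750).
So ∂z/∂easting = −n_x/n_z = 0.48882 and ∂z/∂northing = −n_y/n_z = −0.47132.
Unit vector along 335° is (sin 335°, cos 335°) = (-0.4226, 0.9063).
Slope in that direction = a·(-0.4226) + b·(0.9063) = −0.63374.
Apparent dip = arctan|0.63374| = 32.4° (true dip is 34.2°, so apparent ≤ true as expected).

32.4°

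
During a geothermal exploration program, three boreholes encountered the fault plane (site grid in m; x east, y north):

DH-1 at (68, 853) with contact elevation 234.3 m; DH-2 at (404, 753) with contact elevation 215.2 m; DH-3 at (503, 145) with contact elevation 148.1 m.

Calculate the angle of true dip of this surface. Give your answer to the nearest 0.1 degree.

Two edge vectors: DH-1→DH-2 = (336, -100, -19.1), DH-1→DH-3 = (435, -708, -86.2).
Normal n = (DH-1→DH-2) × (DH-1→DH-3) = (-4902.8, 20654.7, -194388).
So ∂z/∂x = −n_x/n_z = −0.02522 and ∂z/∂y = −n_y/n_z = 0.10626.
Gradient magnitude |∇z| = √(a² + b²) = √(0.00064 + 0.01129) = 0.10921.
True dip = arctan(0.10921) = 6.2°, dipping toward SSE (azimuth ≈ 167°).

6.2°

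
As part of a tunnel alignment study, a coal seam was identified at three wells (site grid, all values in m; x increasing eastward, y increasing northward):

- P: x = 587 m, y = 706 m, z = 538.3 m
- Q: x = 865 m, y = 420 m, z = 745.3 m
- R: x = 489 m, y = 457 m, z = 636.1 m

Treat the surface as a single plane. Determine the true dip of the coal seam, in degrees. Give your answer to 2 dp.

Two edge vectors: P→Q = (278, -286, 207), P→R = (-98, -249, 97.8).
Normal n = (P→Q) × (P→R) = (23572.2, -47474.4, -97250).
So ∂z/∂x = −n_x/n_z = 0.24239 and ∂z/∂y = −n_y/n_z = −0.48817.
Gradient magnitude |∇z| = √(a² + b²) = √(0.05875 + 0.23831) = 0.54503.
True dip = arctan(0.54503) = 28.59°, dipping toward NNW (azimuth ≈ 334°).

28.59°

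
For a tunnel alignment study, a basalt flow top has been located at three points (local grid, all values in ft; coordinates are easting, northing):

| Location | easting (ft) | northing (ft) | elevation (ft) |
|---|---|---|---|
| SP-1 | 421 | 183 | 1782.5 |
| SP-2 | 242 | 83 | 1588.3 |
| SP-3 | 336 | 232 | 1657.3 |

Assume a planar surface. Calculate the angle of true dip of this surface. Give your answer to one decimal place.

52.9°

Two edge vectors: SP-1→SP-2 = (-179, -100, -194.2), SP-1→SP-3 = (-85, 49, -125.2).
Normal n = (SP-1→SP-2) × (SP-1→SP-3) = (22035.8, -5903.8, -17271).
So ∂z/∂easting = −n_x/n_z = 1.27588 and ∂z/∂northing = −n_y/n_z = −0.34183.
Gradient magnitude |∇z| = √(a² + b²) = √(1.62788 + 0.11685) = 1.32088.
True dip = arctan(1.32088) = 52.9°, dipping toward WNW (azimuth ≈ 285°).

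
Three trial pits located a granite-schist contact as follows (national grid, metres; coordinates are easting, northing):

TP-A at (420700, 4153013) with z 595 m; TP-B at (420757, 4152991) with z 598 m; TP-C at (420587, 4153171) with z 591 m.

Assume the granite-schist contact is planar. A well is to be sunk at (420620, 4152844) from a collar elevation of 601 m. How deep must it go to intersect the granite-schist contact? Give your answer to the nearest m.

14 m

Two edge vectors: TP-A→TP-B = (57, -22, 3), TP-A→TP-C = (-113, 158, -4).
Normal n = (TP-A→TP-B) × (TP-A→TP-C) = (-386, -111, 6520).
So ∂z/∂easting = −n_x/n_z = 0.05920245 and ∂z/∂northing = −n_y/n_z = 0.01702454.
Intercept c from TP-A: 595 − 24906.47 − 70703.14 = −95014.61.
At (420620, 4152844): z_contact = 24901.7 + 70700.3 − 95014.61 = 587.4 m.
Depth below ground = 601 − 587.4 = 14 m.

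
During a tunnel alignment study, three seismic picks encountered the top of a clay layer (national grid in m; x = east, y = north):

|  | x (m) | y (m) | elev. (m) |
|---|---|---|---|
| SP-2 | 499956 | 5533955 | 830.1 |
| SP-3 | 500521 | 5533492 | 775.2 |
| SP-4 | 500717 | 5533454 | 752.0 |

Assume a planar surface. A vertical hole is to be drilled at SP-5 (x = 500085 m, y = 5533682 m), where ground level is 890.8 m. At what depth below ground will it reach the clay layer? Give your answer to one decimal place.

67.6 m

Let the plane be z = a·x + b·y + c.
SP-3−SP-2: 565a − 463b = −54.9;  SP-4−SP-2: 761a − 501b = −78.1.
Solving gives a = −0.124937210, b = −0.033886660.
Then c = 830.1 − a·499956 − b·5533955 = 250820.46.
At (500085, 5533682): z_contact = −62479.22 − 187518.00 + 250820.46 = 823.23 m.
Depth below ground = 890.8 − 823.23 = 67.6 m.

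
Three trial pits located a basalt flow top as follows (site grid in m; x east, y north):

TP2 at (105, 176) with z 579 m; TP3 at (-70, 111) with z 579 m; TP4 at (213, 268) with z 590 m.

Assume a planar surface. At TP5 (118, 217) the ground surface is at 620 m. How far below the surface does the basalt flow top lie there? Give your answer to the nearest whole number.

Two edge vectors: TP2→TP3 = (-175, -65, 0), TP2→TP4 = (108, 92, 11).
Normal n = (TP2→TP3) × (TP2→TP4) = (-715, 1925, -9080).
So ∂z/∂x = −n_x/n_z = −0.07874 and ∂z/∂y = −n_y/n_z = 0.21200.
Intercept c from TP2: 579 + 8.27 − 37.31 = 549.96.
At (118, 217): z_contact = −9.3 + 46.0 + 549.96 = 586.7 m.
Depth below ground = 620 − 586.7 = 33 m.

33 m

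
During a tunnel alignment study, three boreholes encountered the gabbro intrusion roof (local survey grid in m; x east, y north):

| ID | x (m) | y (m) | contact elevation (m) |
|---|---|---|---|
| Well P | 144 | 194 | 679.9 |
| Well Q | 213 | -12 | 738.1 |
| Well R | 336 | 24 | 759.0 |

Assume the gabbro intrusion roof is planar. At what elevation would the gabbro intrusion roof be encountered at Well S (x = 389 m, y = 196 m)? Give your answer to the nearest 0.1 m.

735.9 m

Let the plane be z = a·x + b·y + c.
Well Q−Well P: 69a − 206b = 58.2;  Well R−Well P: 192a − 170b = 79.1.
Solving gives a = 0.23006, b = −0.20547.
Then c = 679.9 − a·144 − b·194 = 686.63.
At (389, 196): z = 89.5 − 40.3 + 686.63 = 735.9 m.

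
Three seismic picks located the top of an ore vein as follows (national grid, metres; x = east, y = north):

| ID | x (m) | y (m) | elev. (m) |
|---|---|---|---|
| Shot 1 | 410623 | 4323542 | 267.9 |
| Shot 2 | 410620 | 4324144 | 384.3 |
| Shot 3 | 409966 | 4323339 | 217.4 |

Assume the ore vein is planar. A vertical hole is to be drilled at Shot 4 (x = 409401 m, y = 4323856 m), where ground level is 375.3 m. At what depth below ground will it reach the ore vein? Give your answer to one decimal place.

Let the plane be z = a·x + b·y + c.
Shot 2−Shot 1: −3a + 602b = 116.4;  Shot 3−Shot 1: −657a − 203b = −50.5.
Solving gives a = 0.017095195, b = 0.193440674.
Then c = 267.9 − a·410623 − b·4323542 = −843100.66.
At (409401, 4323856): z_contact = 6998.79 + 836409.62 − 843100.66 = 307.75 m.
Depth below ground = 375.3 − 307.75 = 67.5 m.

67.5 m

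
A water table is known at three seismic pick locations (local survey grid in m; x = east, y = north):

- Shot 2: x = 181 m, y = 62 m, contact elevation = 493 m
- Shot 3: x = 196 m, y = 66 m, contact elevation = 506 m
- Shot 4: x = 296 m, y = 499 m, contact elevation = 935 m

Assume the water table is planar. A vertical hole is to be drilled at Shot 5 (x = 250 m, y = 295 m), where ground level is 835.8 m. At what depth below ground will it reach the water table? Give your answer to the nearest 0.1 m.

102.2 m

Two edge vectors: Shot 2→Shot 3 = (15, 4, 13), Shot 2→Shot 4 = (115, 437, 442).
Normal n = (Shot 2→Shot 3) × (Shot 2→Shot 4) = (-3913, -5135, 6095).
So ∂z/∂x = −n_x/n_z = 0.64200 and ∂z/∂y = −n_y/n_z = 0.84249.
Intercept c from Shot 2: 493 − 116.20 − 52.23 = 324.56.
At (250, 295): z_contact = 160.50 + 248.54 + 324.56 = 733.60 m.
Depth below ground = 835.8 − 733.60 = 102.2 m.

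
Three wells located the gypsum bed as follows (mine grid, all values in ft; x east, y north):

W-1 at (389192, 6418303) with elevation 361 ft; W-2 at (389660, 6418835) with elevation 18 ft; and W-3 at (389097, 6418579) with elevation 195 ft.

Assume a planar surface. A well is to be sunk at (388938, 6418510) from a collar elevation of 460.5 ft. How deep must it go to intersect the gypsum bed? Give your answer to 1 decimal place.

217.5 ft

Let the plane be z = a·x + b·y + c.
W-2−W-1: 468a + 532b = −343;  W-3−W-1: −95a + 276b = −166.
Solving gives a = −0.035368487, b = −0.613623211.
Then c = 361 − a·389192 − b·6418303 = 3952545.83.
At (388938, 6418510): z_contact = −13756.15 − 3938546.72 + 3952545.83 = 242.96 ft.
Depth below ground = 460.5 − 242.96 = 217.5 ft.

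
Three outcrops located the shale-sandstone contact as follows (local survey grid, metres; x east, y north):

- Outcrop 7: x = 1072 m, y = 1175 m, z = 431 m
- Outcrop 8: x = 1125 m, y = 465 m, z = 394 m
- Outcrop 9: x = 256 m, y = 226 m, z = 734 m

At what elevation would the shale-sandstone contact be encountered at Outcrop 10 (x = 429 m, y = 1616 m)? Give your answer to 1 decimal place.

Let the plane be z = a·x + b·y + c.
Outcrop 8−Outcrop 7: 53a − 710b = −37;  Outcrop 9−Outcrop 7: −816a − 949b = 303.
Solving gives a = −0.397427, b = 0.022446.
Then c = 431 − a·1072 − b·1175 = 830.67.
At (429, 1616): z = −170.5 + 36.3 + 830.67 = 696.4 m.

696.4 m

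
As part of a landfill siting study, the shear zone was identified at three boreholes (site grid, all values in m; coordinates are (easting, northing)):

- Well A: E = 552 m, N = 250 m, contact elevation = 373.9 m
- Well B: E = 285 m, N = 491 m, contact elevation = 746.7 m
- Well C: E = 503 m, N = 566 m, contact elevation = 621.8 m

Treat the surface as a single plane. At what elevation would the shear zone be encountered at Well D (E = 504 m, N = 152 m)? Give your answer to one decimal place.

347.6 m

Two edge vectors: Well A→Well B = (-267, 241, 372.8), Well A→Well C = (-49, 316, 247.9).
Normal n = (Well A→Well B) × (Well A→Well C) = (-58060.9, 47922.1, -72563).
So ∂z/∂E = −n_x/n_z = −0.80014 and ∂z/∂N = −n_y/n_z = 0.66042.
Intercept c from Well A: 373.9 + 441.68 − 165.11 = 650.47.
At (504, 152): z = −403.3 + 100.4 + 650.47 = 347.6 m.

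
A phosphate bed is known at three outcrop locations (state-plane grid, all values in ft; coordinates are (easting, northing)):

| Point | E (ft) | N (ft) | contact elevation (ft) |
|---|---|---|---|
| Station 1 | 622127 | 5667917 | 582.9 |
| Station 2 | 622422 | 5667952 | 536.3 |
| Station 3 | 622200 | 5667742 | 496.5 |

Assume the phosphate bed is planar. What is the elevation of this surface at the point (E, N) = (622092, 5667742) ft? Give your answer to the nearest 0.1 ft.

Two edge vectors: Station 1→Station 2 = (295, 35, -46.6), Station 1→Station 3 = (73, -175, -86.4).
Normal n = (Station 1→Station 2) × (Station 1→Station 3) = (-11179, 22086.2, -54180).
So ∂z/∂E = −n_x/n_z = −0.206330749 and ∂z/∂N = −n_y/n_z = 0.407644887.
Intercept c from Station 1: 582.9 + 128363.93 − 2310497.39 = −2181550.56.
At (622092, 5667742): z = −128356.7 + 2310426.0 − 2181550.56 = 518.8 ft.

518.8 ft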